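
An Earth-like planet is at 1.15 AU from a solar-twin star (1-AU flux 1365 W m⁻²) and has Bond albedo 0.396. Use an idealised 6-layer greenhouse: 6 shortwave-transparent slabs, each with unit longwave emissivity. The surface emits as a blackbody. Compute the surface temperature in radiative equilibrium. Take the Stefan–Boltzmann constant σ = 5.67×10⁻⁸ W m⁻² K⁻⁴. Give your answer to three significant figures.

By the inverse-square law, S = 1365/1.15² = 1032 W m⁻².
The effective emission temperature is T_e = [S(1−α)/(4σ)]^¼ = 229.0 K.
Layer-by-layer balance gives σT_s⁴ = (N+1)σT_e⁴, so T_s = 7^¼·229.0 = 372.4 K.

372 kelvin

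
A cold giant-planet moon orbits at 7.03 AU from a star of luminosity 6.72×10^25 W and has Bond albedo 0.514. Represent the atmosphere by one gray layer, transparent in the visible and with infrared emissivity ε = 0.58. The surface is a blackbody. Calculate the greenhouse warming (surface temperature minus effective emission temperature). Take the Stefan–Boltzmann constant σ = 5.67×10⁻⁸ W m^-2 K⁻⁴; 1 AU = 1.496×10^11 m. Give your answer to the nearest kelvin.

5 K

Orbital distance: d = 7.03 AU = 1.052×10^12 m.
Spreading L over a sphere of radius d: S = 6.72×10^25/(4π·1.05×10^12²) = 4.835 W m^-2.
At the top of the atmosphere, σT_e⁴ = S(1−α)/4 = 0.5874 W m^-2, giving T_e = 56.73 K.
For a single slab of emissivity ε, T_s⁴ = 2T_e⁴/(2−ε); thus T_s = 56.73·(1.408)^(1/4) = 61.81 K.
T_s − T_e = 61.81 − 56.73 = 5.072 K.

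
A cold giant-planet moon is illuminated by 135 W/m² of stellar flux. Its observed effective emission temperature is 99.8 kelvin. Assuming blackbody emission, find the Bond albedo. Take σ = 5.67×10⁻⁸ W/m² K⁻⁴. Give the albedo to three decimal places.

Rearranging the radiative balance, α = 1 − 4σT⁴/S.
4σT⁴ = 4·5.67×10⁻⁸·(99.8)⁴ = 22.50 W/m².
Hence α = 1 − 22.50/135.0 = 0.8333.

0.833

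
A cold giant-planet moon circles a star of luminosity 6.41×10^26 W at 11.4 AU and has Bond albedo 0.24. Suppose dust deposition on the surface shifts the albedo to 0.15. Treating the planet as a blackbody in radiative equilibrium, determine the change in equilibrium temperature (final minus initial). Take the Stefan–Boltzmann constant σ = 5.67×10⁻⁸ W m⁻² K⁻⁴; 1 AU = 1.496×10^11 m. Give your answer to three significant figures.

Orbital distance: d = 11.4 AU = 1.705×10^12 m.
Spreading L over a sphere of radius d: S = 6.41×10^26/(4π·1.71×10^12²) = 17.54 W m⁻².
Initial: T₁ = [S(1−0.24)/(4σ)]^(1/4) = 87.56 K.
Final:   T₂ = [S(1−0.15)/(4σ)]^(1/4) = 90.04 K.
ΔT = T₂ − T₁ = 2.484 K.

2.48 K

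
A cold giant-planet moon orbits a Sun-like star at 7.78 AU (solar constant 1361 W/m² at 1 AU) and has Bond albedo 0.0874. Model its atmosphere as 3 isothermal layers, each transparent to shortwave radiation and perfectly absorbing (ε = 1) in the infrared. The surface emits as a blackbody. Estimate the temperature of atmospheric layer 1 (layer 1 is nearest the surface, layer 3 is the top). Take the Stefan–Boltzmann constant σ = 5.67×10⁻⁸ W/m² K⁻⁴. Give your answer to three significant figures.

Flux at the orbit: S = 1361/(7.78)² = 22.49 W/m².
Top-of-atmosphere balance: σT_e⁴ = S(1−α)/4 = 5.130 W/m² → T_e = 97.53 K.
Each opaque layer satisfies 2T_j⁴ = T_{j−1}⁴ + T_{j+1}⁴, giving T_k⁴ = (N+1−k)T_e⁴.
With k = 1: T_1 = (3+1−1)^¼·97.53 K = 128.4 K.

128 K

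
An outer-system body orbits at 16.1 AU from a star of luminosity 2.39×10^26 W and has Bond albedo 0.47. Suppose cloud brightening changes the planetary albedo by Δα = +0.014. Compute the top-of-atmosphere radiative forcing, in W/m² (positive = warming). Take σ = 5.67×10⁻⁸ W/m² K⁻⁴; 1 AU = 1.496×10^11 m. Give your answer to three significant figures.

-0.0115 W/m²

d = 16.1 × 1.496×10^11 m = 2.409×10^12 m.
Spreading L over a sphere of radius d: S = 2.39×10^26/(4π·2.41×10^12²) = 3.278 W/m².
TOA radiative forcing: ΔF = −S·Δα/4 = −3.278·(+0.014)/4 = -0.01147 W/m².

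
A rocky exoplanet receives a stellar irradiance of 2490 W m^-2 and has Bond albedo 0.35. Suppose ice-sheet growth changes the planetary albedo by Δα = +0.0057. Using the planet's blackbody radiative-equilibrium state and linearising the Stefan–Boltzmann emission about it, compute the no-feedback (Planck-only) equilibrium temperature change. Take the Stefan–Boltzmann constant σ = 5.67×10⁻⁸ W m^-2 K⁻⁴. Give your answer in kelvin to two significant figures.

Reference equilibrium: T_e = [S(1−α)/(4σ)]^(1/4) = 290.6 K.
The change in absorbed flux is Δ[S(1−α)/4] = −SΔα/4 = -3.548 W m^-2.
Linearising σT⁴ gives d(σT⁴)/dT = 4σT_e³ = 5.569 W m^-2 per K.
Hence the no-feedback warming is ΔF/(4σT_e³) = -0.637 K.

-0.64 kelvin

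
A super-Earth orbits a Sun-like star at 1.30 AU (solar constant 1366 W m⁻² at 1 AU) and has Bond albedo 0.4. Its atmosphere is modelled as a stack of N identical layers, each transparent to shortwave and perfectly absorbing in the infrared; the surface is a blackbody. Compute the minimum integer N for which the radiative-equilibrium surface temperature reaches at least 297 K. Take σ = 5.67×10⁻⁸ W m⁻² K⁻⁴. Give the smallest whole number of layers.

By the inverse-square law, S = 1366/1.30² = 808.3 W m⁻².
The effective emission temperature is T_e = [S(1−α)/(4σ)]^¼ = 215.0 K.
Need (N+1)T_e⁴ ≥ T_s⁴, i.e. N+1 ≥ (297/215.0)⁴ = 3.639.
So N ≥ 2.639; the smallest integer is N = 3.

3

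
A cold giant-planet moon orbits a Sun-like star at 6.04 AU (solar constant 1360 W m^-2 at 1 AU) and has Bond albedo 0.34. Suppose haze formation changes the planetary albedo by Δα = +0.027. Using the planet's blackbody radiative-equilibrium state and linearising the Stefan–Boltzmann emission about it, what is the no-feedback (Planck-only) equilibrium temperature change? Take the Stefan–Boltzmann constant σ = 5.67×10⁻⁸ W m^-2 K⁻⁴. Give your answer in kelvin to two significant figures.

-1.0 K

By the inverse-square law, S = 1360/6.04² = 37.28 W m^-2.
Reference equilibrium: T_e = [S(1−α)/(4σ)]^(1/4) = 102.1 K.
TOA radiative forcing: ΔF = −S·Δα/4 = −37.28·(+0.027)/4 = -0.2516 W m^-2.
The Planck feedback parameter is 4σT_e³ = 0.2411 W m^-2/K.
Hence the no-feedback warming is ΔF/(4σT_e³) = -1.04 K.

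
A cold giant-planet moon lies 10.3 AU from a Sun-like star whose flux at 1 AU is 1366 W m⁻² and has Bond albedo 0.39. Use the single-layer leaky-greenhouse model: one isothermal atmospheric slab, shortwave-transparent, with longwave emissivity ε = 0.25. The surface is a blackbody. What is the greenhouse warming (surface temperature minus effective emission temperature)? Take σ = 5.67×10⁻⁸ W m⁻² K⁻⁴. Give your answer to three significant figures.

2.60 K

Irradiance scales as 1/d², so S = 1366 W m⁻² × (1/10.3)² = 12.88 W m⁻².
The planet radiates to space at T_e = [S(1−α)/(4σ)]^(1/4) = 76.71 K.
Surface balance with a leaky layer gives σT_s⁴ = σT_e⁴·2/(2−ε), so T_s = T_e·[2/(2−0.25)]^(1/4) = 79.32 K.
T_s − T_e = 79.32 − 76.71 = 2.604 K.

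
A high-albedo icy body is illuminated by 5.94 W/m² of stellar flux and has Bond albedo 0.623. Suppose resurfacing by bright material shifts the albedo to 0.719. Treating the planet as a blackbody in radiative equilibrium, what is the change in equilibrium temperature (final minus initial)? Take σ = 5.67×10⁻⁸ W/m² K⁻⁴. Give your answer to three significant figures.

With α = 0.623, T₁ = 56.06 K.
With α = 0.719, T₂ = 52.08 K.
Change: 52.08 − 56.06 = -3.971 K.

-3.97 K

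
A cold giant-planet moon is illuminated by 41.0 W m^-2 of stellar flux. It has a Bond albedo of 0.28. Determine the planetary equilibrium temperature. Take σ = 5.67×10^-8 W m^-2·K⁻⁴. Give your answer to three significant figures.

The planet absorbs (1−α)S over its disc πR² and re-emits over 4πR², so the mean absorbed flux is (1−0.28)·41.00/4 = 7.380 W m^-2.
Set σT⁴ = 7.380 → T = (7.380/σ)^(1/4) = 106.8 K.

107 kelvin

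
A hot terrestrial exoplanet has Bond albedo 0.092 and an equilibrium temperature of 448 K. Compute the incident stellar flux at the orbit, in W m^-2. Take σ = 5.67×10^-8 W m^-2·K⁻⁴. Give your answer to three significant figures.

From S(1−α)/4 = σT⁴: S = 4σT⁴/(1−α).
The emitted flux is σT⁴ = 2284 W m^-2.
S = 4·2284/0.908 = 10060 W m^-2.

10100 W m^-2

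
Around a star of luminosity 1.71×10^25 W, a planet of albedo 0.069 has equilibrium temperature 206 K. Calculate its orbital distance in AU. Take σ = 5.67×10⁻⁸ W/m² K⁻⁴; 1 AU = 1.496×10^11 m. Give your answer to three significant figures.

Energy balance gives S = 4σT⁴/(1−α) = 438.7 W/m².
S = L/(4πd²) → d = √(L/4πS) = √(1.71×10^25/(4π·438.7)) = 5.569×10^10 m = 0.3723 AU.

0.372 AU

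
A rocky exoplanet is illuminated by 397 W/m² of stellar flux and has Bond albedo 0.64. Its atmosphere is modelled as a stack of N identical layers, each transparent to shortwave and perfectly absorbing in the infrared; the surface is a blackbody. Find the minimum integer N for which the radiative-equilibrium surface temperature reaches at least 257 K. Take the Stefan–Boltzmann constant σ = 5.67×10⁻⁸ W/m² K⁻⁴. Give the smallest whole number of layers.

The effective emission temperature is T_e = [S(1−α)/(4σ)]^¼ = 158.4 K.
T_s = (N+1)^(1/4)·T_e ≥ 257 K requires N+1 ≥ (T_s/T_e)⁴ = (257/158.4)⁴ = 6.923.
So N ≥ 5.923; the smallest integer is N = 6.

6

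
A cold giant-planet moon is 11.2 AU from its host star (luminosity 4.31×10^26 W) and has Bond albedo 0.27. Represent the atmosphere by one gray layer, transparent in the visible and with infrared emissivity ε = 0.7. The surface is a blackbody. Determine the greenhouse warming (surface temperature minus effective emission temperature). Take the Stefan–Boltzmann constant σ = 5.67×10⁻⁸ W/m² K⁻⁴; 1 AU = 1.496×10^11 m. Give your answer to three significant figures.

9.00 kelvin

d = 11.2 × 1.496×10^11 m = 1.676×10^12 m.
S = L/(4πd²) = 12.22 W/m².
Effective emission temperature (TOA balance): σT_e⁴ = S(1−α)/4 = 2.230 W/m² → T_e = 79.19 K.
For a single slab of emissivity ε, T_s⁴ = 2T_e⁴/(2−ε); thus T_s = 79.19·(1.538)^(1/4) = 88.19 K.
T_s − T_e = 88.19 − 79.19 = 9.004 K.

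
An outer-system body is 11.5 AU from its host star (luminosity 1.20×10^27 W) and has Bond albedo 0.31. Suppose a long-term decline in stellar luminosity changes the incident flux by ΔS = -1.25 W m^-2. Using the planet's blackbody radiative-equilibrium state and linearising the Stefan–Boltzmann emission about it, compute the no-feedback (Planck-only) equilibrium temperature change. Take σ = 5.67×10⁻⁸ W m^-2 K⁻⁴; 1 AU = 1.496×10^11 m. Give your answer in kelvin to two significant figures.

-0.96 kelvin

d = 11.5 × 1.496×10^11 m = 1.720×10^12 m.
S = L/(4πd²) = 32.26 W m^-2.
Reference equilibrium: T_e = [S(1−α)/(4σ)]^(1/4) = 99.54 K.
ΔF = Δ[S(1−α)]/4 = (1−0.31)·-1.25/4 = -0.2156 W m^-2.
Planck response: λ_P = 4σT_e³ = 4·5.67×10⁻⁸·(99.54)³ = 0.2237 W m^-2/K.
ΔT₀ = ΔF/λ_P = -0.2156/0.2237 = -0.964 K.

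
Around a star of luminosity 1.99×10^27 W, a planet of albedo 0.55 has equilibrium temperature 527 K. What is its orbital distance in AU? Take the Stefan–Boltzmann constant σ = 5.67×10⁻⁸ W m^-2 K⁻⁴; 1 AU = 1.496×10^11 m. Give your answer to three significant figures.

0.427 AU

Required flux: S = 4σT⁴/(1−α) = 38880 W m^-2.
Then d = [L/(4πS)]^(1/2) = 6.382×10^10 m, i.e. 0.4266 AU.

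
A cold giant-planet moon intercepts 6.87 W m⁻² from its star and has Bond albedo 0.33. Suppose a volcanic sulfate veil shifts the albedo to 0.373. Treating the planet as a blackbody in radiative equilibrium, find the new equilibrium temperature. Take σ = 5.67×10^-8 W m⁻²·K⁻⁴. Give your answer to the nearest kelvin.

With the new albedo, S(1−α₂)/4 = 1.077 W m⁻², so T₂ = 66.02 K.

66 K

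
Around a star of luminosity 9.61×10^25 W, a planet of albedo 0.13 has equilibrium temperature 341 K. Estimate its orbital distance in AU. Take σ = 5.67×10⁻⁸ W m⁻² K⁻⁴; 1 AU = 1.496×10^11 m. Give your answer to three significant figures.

Required flux: S = 4σT⁴/(1−α) = 3525 W m⁻².
From L = 4πd²S, d = √(9.61×10^25/(4π·3525)) = 4.658×10^10 m = 0.3114 AU.

0.311 AU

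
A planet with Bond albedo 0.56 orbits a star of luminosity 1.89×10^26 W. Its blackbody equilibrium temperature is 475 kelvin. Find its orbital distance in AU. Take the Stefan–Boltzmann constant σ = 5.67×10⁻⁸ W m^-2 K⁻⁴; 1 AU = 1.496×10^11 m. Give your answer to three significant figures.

0.160 AU

The flux needed for this T is 4σT⁴/(1−0.56) = 26240 W m^-2.
From L = 4πd²S, d = √(1.89×10^26/(4π·26240)) = 2.394×10^10 m = 0.1600 AU.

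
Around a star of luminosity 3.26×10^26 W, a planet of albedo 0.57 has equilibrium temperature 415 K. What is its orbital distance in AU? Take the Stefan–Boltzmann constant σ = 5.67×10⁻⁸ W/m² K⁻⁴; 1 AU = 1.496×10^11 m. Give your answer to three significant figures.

Required flux: S = 4σT⁴/(1−α) = 15640 W/m².
S = L/(4πd²) → d = √(L/4πS) = √(3.26×10^26/(4π·15640)) = 4.072×10^10 m = 0.2722 AU.

0.272 AU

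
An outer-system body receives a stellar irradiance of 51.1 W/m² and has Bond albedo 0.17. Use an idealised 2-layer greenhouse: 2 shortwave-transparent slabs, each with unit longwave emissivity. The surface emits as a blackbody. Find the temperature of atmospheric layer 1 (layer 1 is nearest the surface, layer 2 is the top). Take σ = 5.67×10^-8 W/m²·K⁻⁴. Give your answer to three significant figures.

139 K

OLR = S(1−α)/4 = 10.60 W/m²; the top layer radiates at T_e = 116.9 K.
Each opaque layer satisfies 2T_j⁴ = T_{j−1}⁴ + T_{j+1}⁴, giving T_k⁴ = (N+1−k)T_e⁴.
With k = 1: T_1 = (2+1−1)^¼·116.9 K = 139.1 K.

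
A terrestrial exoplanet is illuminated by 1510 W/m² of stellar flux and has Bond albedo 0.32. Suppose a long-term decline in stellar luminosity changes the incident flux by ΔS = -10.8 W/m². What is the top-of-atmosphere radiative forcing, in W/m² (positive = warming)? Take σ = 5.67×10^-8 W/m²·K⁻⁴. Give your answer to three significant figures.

-1.84 W/m²

TOA radiative forcing: ΔF = (1−α)ΔS/4 = 0.68·(-10.8)/4 = -1.836 W/m².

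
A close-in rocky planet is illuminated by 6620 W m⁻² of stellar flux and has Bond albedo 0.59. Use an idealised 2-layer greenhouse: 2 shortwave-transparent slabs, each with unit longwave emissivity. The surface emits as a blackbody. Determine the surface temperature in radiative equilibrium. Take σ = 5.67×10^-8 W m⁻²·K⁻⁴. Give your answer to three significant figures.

OLR = S(1−α)/4 = 678.6 W m⁻²; the top layer radiates at T_e = 330.7 K.
Layer-by-layer balance gives σT_s⁴ = (N+1)σT_e⁴, so T_s = 3^¼·330.7 = 435.3 K.

435 K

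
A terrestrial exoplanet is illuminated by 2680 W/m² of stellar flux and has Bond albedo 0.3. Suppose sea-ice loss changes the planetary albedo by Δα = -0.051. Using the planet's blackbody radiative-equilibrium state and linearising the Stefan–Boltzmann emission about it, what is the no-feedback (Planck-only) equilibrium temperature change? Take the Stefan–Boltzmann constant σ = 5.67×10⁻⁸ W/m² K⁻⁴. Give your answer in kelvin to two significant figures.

The baseline emission temperature is T_e = 301.6 K.
ΔF = −(S/4)Δα = −(2680/4)×(-0.051) = 34.17 W/m².
Planck response: λ_P = 4σT_e³ = 4·5.67×10⁻⁸·(301.6)³ = 6.221 W/m²/K.
Hence the no-feedback warming is ΔF/(4σT_e³) = 5.49 K.

5.5 kelvin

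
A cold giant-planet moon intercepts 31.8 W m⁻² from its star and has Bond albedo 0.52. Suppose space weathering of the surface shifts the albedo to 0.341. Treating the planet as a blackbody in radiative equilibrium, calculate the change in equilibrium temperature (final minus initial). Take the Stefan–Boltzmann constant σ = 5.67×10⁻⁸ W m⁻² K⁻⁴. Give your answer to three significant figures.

With α = 0.52, T₁ = 90.57 K.
With α = 0.341, T₂ = 98.04 K.
Change: 98.04 − 90.57 = 7.469 K.

7.47 K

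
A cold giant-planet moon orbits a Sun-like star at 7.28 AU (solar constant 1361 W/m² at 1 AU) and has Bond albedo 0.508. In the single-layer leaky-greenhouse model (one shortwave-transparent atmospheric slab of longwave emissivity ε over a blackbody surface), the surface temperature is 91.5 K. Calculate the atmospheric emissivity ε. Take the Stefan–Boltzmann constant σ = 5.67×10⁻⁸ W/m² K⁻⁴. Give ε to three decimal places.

Flux at the orbit: S = 1361/(7.28)² = 25.68 W/m².
Effective temperature: T_e = [S(1−α)/(4σ)]^(1/4) = 86.39 K.
T_s⁴ = T_e⁴·2/(2−ε) → ε = 2 − 2(T_e/T_s)⁴ = 2 − 2·(86.39/91.5)⁴ = 0.4105.

0.410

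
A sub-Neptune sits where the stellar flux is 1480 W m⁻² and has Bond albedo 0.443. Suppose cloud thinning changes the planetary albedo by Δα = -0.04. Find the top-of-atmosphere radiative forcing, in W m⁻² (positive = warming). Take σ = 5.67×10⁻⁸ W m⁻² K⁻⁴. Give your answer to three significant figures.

TOA radiative forcing: ΔF = −S·Δα/4 = −1480·(-0.04)/4 = 14.80 W m⁻².

14.8 W m⁻²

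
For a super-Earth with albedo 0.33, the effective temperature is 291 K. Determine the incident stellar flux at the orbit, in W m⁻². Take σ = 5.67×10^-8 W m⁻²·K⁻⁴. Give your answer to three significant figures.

2430 W m⁻²

From S(1−α)/4 = σT⁴: S = 4σT⁴/(1−α).
The emitted flux is σT⁴ = 406.6 W m⁻².
S = 4·406.6/0.67 = 2427 W m⁻².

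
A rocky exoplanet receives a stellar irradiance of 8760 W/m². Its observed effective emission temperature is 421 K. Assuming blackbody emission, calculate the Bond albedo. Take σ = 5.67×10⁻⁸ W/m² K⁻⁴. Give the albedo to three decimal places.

Energy balance: S(1−α)/4 = σT⁴, so 1−α = 4σT⁴/S.
σT⁴ = 1781 W/m², so 4σT⁴ = 7125 W/m².
Hence α = 1 − 7125/8760 = 0.1867.

0.187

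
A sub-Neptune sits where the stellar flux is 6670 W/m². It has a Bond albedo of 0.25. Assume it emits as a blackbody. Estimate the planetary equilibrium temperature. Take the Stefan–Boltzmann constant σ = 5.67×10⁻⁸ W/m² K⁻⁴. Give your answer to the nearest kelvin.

Absorbed flux (global mean): S(1−α)/4 = 6670·0.75/4 = 1251 W/m².
Balancing against σT⁴: T = (1251/5.67×10⁻⁸)^(1/4) = 385.4 K.

385 K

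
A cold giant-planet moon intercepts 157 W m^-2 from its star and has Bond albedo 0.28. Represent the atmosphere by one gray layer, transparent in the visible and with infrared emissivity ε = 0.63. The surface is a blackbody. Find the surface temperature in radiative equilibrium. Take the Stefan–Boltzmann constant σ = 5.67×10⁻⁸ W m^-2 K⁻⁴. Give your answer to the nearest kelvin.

At the top of the atmosphere, σT_e⁴ = S(1−α)/4 = 28.26 W m^-2, giving T_e = 149.4 K.
The surface balance (absorbed SW + ε·downward IR = σT_s⁴) with T_a⁴ = T_s⁴/2 reduces to T_s = T_e·[2/(2−ε)]^¼ = 164.2 K.

164 K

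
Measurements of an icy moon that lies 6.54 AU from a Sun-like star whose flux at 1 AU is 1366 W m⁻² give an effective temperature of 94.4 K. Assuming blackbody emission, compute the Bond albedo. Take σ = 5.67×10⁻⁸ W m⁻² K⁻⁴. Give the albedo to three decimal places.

By the inverse-square law, S = 1366/6.54² = 31.94 W m⁻².
Rearranging the radiative balance, α = 1 − 4σT⁴/S.
σT⁴ = 4.503 W m⁻², so 4σT⁴ = 18.01 W m⁻².
Hence α = 1 − 18.01/31.94 = 0.4361.

0.436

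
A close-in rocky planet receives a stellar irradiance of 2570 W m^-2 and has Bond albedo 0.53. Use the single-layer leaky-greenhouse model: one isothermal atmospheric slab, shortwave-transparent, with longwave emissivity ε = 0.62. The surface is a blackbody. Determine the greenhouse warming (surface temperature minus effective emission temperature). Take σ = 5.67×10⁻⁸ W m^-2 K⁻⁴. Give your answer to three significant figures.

At the top of the atmosphere, σT_e⁴ = S(1−α)/4 = 302.0 W m^-2, giving T_e = 270.1 K.
Surface balance with a leaky layer gives σT_s⁴ = σT_e⁴·2/(2−ε), so T_s = T_e·[2/(2−0.62)]^(1/4) = 296.4 K.
T_s − T_e = 296.4 − 270.1 = 26.26 K.

26.3 K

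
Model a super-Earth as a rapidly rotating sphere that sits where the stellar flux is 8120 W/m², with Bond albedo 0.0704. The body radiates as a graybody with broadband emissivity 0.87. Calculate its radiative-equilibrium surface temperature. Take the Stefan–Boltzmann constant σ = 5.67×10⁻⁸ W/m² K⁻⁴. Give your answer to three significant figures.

442 kelvin

Averaging over the sphere, the absorbed flux is S(1−α)/4 = 1887 W/m².
Equating to εσT⁴ with ε = 0.87: T = (1887/0.87σ)^(1/4) = 442.3 K.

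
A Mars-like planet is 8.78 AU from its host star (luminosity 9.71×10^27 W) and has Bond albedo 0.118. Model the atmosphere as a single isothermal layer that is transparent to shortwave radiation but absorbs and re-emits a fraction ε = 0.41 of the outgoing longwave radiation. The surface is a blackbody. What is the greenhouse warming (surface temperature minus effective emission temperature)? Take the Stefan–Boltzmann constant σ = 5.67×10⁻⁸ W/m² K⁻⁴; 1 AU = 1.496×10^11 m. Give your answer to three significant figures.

12.1 kelvin

d = 8.78 × 1.496×10^11 m = 1.313×10^12 m.
Spreading L over a sphere of radius d: S = 9.71×10^27/(4π·1.31×10^12²) = 447.9 W/m².
Effective emission temperature (TOA balance): σT_e⁴ = S(1−α)/4 = 98.76 W/m² → T_e = 204.3 K.
Surface balance with a leaky layer gives σT_s⁴ = σT_e⁴·2/(2−ε), so T_s = T_e·[2/(2−0.41)]^(1/4) = 216.3 K.
Greenhouse warming: T_s − T_e = 12.06 K.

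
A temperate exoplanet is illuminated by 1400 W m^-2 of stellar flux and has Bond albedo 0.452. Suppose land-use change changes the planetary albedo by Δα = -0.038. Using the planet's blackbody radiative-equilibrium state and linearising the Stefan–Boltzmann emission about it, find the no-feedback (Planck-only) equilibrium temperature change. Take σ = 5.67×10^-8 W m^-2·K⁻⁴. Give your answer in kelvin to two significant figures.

Unperturbed T_e = [1400·(1−0.452)/(4σ)]^¼ = 241.2 K.
ΔF = −(S/4)Δα = −(1400/4)×(-0.038) = 13.30 W m^-2.
Planck response: λ_P = 4σT_e³ = 4·5.67×10⁻⁸·(241.2)³ = 3.181 W m^-2/K.
So ΔT₀ = 13.30/3.181 = 4.18 K.

4.2 K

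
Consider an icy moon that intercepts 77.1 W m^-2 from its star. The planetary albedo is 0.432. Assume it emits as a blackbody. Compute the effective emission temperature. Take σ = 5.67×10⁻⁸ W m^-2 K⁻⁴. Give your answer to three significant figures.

118 K

Absorbed flux (global mean): S(1−α)/4 = 77.10·0.568/4 = 10.95 W m^-2.
In equilibrium σT⁴ equals this, so T = 117.9 K.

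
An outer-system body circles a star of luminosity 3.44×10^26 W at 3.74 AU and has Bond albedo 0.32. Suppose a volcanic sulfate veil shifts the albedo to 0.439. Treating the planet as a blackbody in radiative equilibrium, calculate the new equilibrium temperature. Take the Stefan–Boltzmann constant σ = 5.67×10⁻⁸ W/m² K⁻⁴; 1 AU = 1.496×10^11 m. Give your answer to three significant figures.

Orbital distance: d = 3.74 AU = 5.595×10^11 m.
Flux at the orbit: S = L/(4πd²) = 3.44×10^26/(4π·(5.60×10^11)²) = 87.45 W/m².
New equilibrium: T₂ = [(1−0.439)·87.45/(4σ)]^(1/4) = 121.3 K.

121 kelvin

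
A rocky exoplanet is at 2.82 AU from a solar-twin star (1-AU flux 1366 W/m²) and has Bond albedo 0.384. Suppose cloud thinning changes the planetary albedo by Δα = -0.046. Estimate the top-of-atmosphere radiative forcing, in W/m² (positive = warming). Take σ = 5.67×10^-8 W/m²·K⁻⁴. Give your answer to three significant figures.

Irradiance scales as 1/d², so S = 1366 W/m² × (1/2.82)² = 171.8 W/m².
TOA radiative forcing: ΔF = −S·Δα/4 = −171.8·(-0.046)/4 = 1.975 W/m².

1.98 W/m²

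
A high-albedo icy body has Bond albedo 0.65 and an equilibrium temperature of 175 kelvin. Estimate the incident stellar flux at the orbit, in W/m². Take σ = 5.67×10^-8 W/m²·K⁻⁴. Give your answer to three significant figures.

608 W/m²

Invert the energy balance for S: S = 4σT⁴/(1−α).
The emitted flux is σT⁴ = 53.18 W/m².
S = 4·53.18/0.35 = 607.8 W/m².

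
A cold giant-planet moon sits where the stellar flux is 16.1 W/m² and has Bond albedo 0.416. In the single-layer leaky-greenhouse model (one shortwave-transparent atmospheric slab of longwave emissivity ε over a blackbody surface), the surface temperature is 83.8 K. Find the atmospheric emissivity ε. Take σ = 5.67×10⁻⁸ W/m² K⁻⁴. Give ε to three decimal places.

0.319

First, T_e = [16.10·(1−0.416)/(4σ)]^(1/4) = 80.24 K.
T_s⁴ = T_e⁴·2/(2−ε) → ε = 2 − 2(T_e/T_s)⁴ = 2 − 2·(80.24/83.8)⁴ = 0.3187.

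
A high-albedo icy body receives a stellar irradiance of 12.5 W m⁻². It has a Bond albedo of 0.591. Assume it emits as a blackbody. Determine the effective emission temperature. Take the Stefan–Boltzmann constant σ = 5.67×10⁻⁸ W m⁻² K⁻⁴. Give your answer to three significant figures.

68.9 K

Averaging over the sphere, the absorbed flux is S(1−α)/4 = 1.278 W m⁻².
Balancing against σT⁴: T = (1.278/5.67×10⁻⁸)^(1/4) = 68.90 K.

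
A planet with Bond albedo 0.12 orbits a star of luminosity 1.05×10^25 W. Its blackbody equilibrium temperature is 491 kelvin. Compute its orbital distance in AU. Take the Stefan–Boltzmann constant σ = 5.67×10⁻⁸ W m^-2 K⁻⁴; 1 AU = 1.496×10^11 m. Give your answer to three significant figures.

Required flux: S = 4σT⁴/(1−α) = 14980 W m^-2.
From L = 4πd²S, d = √(1.05×10^25/(4π·14980)) = 7.469×10^9 m = 0.04992 AU.

0.0499 AU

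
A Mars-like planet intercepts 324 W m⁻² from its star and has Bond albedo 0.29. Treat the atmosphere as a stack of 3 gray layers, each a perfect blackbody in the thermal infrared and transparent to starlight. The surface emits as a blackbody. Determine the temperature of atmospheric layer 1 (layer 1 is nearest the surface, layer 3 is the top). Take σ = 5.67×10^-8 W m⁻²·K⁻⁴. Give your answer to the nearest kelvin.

235 kelvin

The effective emission temperature is T_e = [S(1−α)/(4σ)]^¼ = 178.5 K.
Each opaque layer satisfies 2T_j⁴ = T_{j−1}⁴ + T_{j+1}⁴, giving T_k⁴ = (N+1−k)T_e⁴.
With k = 1: T_1 = (3+1−1)^¼·178.5 K = 234.9 K.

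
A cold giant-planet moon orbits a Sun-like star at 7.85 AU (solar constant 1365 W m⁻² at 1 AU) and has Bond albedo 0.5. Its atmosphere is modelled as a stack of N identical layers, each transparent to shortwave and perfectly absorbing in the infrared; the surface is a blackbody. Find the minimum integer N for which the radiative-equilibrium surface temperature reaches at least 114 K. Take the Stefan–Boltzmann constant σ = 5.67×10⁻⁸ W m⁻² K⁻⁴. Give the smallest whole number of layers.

3

By the inverse-square law, S = 1365/7.85² = 22.15 W m⁻².
Top-of-atmosphere balance: σT_e⁴ = S(1−α)/4 = 2.769 W m⁻² → T_e = 83.59 K.
Since T_s⁴ = (N+1)T_e⁴, we need N ≥ (T_s/T_e)⁴ − 1 = 2.459.
So N ≥ 2.459; the smallest integer is N = 3.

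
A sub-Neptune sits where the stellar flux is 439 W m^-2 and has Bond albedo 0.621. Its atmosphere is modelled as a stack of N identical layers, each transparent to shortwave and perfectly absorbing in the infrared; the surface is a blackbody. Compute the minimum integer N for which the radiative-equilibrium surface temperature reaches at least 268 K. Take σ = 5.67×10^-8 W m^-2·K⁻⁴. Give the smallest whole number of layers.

Top-of-atmosphere balance: σT_e⁴ = S(1−α)/4 = 41.60 W m^-2 → T_e = 164.6 K.
T_s = (N+1)^(1/4)·T_e ≥ 268 K requires N+1 ≥ (T_s/T_e)⁴ = (268/164.6)⁴ = 7.032.
The minimum whole number is N = 7.

7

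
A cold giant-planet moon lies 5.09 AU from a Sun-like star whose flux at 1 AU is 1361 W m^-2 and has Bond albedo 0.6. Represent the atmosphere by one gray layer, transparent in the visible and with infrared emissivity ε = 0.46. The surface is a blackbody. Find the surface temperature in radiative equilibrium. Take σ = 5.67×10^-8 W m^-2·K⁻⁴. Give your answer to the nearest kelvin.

105 K

By the inverse-square law, S = 1361/5.09² = 52.53 W m^-2.
Effective emission temperature (TOA balance): σT_e⁴ = S(1−α)/4 = 5.253 W m^-2 → T_e = 98.11 K.
For a single slab of emissivity ε, T_s⁴ = 2T_e⁴/(2−ε); thus T_s = 98.11·(1.299)^(1/4) = 104.7 K.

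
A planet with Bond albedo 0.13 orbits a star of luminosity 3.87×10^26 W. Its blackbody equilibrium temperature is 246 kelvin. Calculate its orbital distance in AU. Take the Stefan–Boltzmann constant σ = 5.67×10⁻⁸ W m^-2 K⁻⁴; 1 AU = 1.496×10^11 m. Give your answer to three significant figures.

1.20 AU

Energy balance gives S = 4σT⁴/(1−α) = 954.7 W m^-2.
From L = 4πd²S, d = √(3.87×10^26/(4π·954.7)) = 1.796×10^11 m = 1.201 AU.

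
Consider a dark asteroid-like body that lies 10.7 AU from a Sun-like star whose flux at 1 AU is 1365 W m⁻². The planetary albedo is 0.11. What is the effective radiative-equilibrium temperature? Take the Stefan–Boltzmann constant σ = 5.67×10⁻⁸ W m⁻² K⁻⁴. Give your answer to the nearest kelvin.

By the inverse-square law, S = 1365/10.7² = 11.92 W m⁻².
The planet absorbs (1−α)S over its disc πR² and re-emits over 4πR², so the mean absorbed flux is (1−0.11)·11.92/4 = 2.653 W m⁻².
Balancing against σT⁴: T = (2.653/5.67×10⁻⁸)^(1/4) = 82.70 K.

83 K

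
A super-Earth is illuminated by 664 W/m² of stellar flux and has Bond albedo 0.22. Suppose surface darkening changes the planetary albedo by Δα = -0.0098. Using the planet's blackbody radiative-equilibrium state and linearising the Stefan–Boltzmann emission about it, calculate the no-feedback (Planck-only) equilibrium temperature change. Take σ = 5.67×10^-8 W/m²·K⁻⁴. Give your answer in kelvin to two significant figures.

The baseline emission temperature is T_e = 218.6 K.
TOA radiative forcing: ΔF = −S·Δα/4 = −664.0·(-0.0098)/4 = 1.627 W/m².
The Planck feedback parameter is 4σT_e³ = 2.369 W/m²/K.
ΔT₀ = ΔF/λ_P = 1.627/2.369 = 0.687 K.

0.69 K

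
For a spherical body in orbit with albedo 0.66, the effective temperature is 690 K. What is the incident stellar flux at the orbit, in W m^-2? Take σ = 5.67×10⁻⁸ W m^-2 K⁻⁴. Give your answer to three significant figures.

Invert the energy balance for S: S = 4σT⁴/(1−α).
σT⁴ = 5.67×10⁻⁸·(690)⁴ = 12850 W m^-2.
So S = 4×12850/(1−0.66) = 1.512×10^5 W m^-2.

1.51×10^5 W m^-2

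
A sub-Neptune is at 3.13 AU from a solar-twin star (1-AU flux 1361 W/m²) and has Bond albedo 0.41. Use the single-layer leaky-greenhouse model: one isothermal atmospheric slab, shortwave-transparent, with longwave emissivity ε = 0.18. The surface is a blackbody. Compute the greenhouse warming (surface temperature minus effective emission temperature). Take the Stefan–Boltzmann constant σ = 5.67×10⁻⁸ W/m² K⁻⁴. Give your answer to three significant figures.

3.29 kelvin

Flux at the orbit: S = 1361/(3.13)² = 138.9 W/m².
At the top of the atmosphere, σT_e⁴ = S(1−α)/4 = 20.49 W/m², giving T_e = 137.9 K.
The surface balance (absorbed SW + ε·downward IR = σT_s⁴) with T_a⁴ = T_s⁴/2 reduces to T_s = T_e·[2/(2−ε)]^¼ = 141.2 K.
Greenhouse warming: T_s − T_e = 3.289 K.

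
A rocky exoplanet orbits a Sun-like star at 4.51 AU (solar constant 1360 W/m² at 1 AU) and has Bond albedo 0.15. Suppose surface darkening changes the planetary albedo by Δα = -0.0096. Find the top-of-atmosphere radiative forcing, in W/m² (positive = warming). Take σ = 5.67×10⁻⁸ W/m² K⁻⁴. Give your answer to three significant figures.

0.160 W/m²

Irradiance scales as 1/d², so S = 1360 W/m² × (1/4.51)² = 66.86 W/m².
ΔF = −(S/4)Δα = −(66.86/4)×(-0.0096) = 0.1605 W/m².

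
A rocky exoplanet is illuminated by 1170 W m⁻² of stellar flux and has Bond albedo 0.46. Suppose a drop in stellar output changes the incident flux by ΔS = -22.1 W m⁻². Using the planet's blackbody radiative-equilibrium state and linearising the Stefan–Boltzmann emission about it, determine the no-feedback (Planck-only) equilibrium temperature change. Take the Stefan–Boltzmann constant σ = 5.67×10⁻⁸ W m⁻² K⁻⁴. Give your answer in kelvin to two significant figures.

-1.1 K

Unperturbed T_e = [1170·(1−0.46)/(4σ)]^¼ = 229.7 K.
ΔF = Δ[S(1−α)]/4 = (1−0.46)·-22.1/4 = -2.984 W m⁻².
Planck response: λ_P = 4σT_e³ = 4·5.67×10⁻⁸·(229.7)³ = 2.750 W m⁻²/K.
So ΔT₀ = -2.984/2.750 = -1.08 K.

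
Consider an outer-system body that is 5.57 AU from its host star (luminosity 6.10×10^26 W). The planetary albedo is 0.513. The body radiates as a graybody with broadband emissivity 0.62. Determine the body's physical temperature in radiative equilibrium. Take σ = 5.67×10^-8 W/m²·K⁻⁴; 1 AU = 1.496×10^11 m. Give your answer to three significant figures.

125 K

Orbital distance: d = 5.57 AU = 8.333×10^11 m.
Flux at the orbit: S = L/(4πd²) = 6.10×10^26/(4π·(8.33×10^11)²) = 69.91 W/m².
Averaging over the sphere, the absorbed flux is S(1−α)/4 = 8.512 W/m².
Equating to εσT⁴ with ε = 0.62: T = (8.512/0.62σ)^(1/4) = 124.7 K.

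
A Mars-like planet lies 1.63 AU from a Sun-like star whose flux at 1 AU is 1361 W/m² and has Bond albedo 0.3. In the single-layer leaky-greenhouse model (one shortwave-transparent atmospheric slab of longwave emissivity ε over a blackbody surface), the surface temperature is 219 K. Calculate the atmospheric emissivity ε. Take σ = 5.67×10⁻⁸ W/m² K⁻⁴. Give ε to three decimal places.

By the inverse-square law, S = 1361/1.63² = 512.3 W/m².
TOA balance gives T_e = 199.4 K.
Inverting T_s⁴ = 2T_e⁴/(2−ε): (T_e/T_s)⁴ = 0.6873, so ε = 2(1 − 0.6873) = 0.6254.

0.625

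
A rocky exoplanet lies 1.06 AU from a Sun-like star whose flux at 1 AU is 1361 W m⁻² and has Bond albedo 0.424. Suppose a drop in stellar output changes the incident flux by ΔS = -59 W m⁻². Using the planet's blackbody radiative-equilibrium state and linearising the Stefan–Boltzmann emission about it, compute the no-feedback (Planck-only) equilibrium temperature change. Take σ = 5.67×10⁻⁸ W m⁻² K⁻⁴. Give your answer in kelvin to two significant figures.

-2.9 K

Flux at the orbit: S = 1361/(1.06)² = 1211 W m⁻².
Reference equilibrium: T_e = [S(1−α)/(4σ)]^(1/4) = 235.5 K.
TOA radiative forcing: ΔF = (1−α)ΔS/4 = 0.576·(-59)/4 = -8.496 W m⁻².
The Planck feedback parameter is 4σT_e³ = 2.963 W m⁻²/K.
So ΔT₀ = -8.496/2.963 = -2.87 K.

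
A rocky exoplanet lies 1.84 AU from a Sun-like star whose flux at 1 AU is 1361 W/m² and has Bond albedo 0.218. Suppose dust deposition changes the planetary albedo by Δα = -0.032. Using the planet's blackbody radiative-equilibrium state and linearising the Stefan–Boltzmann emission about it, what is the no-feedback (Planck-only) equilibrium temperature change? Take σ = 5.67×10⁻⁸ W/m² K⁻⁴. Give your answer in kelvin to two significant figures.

Irradiance scales as 1/d², so S = 1361 W/m² × (1/1.84)² = 402.0 W/m².
Reference equilibrium: T_e = [S(1−α)/(4σ)]^(1/4) = 193.0 K.
The change in absorbed flux is Δ[S(1−α)/4] = −SΔα/4 = 3.216 W/m².
The Planck feedback parameter is 4σT_e³ = 1.629 W/m²/K.
Hence the no-feedback warming is ΔF/(4σT_e³) = 1.97 K.

2.0 K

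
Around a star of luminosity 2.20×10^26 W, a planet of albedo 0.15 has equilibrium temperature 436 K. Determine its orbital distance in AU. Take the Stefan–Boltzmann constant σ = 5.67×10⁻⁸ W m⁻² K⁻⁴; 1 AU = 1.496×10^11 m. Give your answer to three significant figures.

0.285 AU

Energy balance gives S = 4σT⁴/(1−α) = 9642 W m⁻².
S = L/(4πd²) → d = √(L/4πS) = √(2.20×10^26/(4π·9642)) = 4.261×10^10 m = 0.2848 AU.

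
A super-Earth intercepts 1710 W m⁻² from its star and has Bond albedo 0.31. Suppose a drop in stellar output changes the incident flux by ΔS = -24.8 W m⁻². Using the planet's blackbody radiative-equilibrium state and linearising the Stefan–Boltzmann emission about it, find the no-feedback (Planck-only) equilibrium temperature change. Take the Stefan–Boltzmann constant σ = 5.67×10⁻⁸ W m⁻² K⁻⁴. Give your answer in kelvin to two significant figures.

Unperturbed T_e = [1710·(1−0.31)/(4σ)]^¼ = 268.6 K.
Only a fraction (1−α) is absorbed and it's spread over 4πR², so ΔF = (1−α)ΔS/4 = -4.278 W m⁻².
Planck response: λ_P = 4σT_e³ = 4·5.67×10⁻⁸·(268.6)³ = 4.393 W m⁻²/K.
Hence the no-feedback warming is ΔF/(4σT_e³) = -0.974 K.

-0.97 kelvin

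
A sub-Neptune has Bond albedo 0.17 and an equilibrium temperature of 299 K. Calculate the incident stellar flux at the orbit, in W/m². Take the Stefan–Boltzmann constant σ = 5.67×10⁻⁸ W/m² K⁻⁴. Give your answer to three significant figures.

2180 W/m²

Invert the energy balance for S: S = 4σT⁴/(1−α).
The emitted flux is σT⁴ = 453.2 W/m².
S = 4·453.2/0.83 = 2184 W/m².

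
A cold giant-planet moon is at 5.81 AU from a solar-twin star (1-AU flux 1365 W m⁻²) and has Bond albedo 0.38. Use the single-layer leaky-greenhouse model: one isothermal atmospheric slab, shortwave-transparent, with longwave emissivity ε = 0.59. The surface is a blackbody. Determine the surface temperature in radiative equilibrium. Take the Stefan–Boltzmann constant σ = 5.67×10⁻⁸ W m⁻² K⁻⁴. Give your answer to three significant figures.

112 K

By the inverse-square law, S = 1365/5.81² = 40.44 W m⁻².
Effective emission temperature (TOA balance): σT_e⁴ = S(1−α)/4 = 6.268 W m⁻² → T_e = 102.5 K.
For a single slab of emissivity ε, T_s⁴ = 2T_e⁴/(2−ε); thus T_s = 102.5·(1.418)^(1/4) = 111.9 K.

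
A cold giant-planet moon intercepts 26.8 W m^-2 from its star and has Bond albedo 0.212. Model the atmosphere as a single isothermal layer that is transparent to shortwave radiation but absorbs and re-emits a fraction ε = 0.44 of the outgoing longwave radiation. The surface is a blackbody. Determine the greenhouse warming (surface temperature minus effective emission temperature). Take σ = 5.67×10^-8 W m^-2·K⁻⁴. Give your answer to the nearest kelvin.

6 K

Effective emission temperature (TOA balance): σT_e⁴ = S(1−α)/4 = 5.280 W m^-2 → T_e = 98.23 K.
Surface balance with a leaky layer gives σT_s⁴ = σT_e⁴·2/(2−ε), so T_s = T_e·[2/(2−0.44)]^(1/4) = 104.5 K.
T_s − T_e = 104.5 − 98.23 = 6.295 K.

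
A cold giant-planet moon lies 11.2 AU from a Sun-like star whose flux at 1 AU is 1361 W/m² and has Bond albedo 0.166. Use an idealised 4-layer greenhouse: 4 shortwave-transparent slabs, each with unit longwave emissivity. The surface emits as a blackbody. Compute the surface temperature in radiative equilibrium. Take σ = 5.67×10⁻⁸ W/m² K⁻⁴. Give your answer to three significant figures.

Irradiance scales as 1/d², so S = 1361 W/m² × (1/11.2)² = 10.85 W/m².
The effective emission temperature is T_e = [S(1−α)/(4σ)]^¼ = 79.48 K.
With N = 4 opaque layers, T_s = (N+1)^(1/4)·T_e = 5^(1/4)·79.48 = 118.8 K.

119 K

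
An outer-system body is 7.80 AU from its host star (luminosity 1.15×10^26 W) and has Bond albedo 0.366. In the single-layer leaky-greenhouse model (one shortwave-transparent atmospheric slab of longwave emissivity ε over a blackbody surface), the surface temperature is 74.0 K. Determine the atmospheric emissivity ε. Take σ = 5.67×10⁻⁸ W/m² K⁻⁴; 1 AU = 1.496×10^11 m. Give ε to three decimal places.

Orbital distance: d = 7.80 AU = 1.167×10^12 m.
Spreading L over a sphere of radius d: S = 1.15×10^26/(4π·1.17×10^12²) = 6.721 W/m².
First, T_e = [6.721·(1−0.366)/(4σ)]^(1/4) = 65.84 K.
Inverting T_s⁴ = 2T_e⁴/(2−ε): (T_e/T_s)⁴ = 0.6265, so ε = 2(1 − 0.6265) = 0.7469.

0.747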